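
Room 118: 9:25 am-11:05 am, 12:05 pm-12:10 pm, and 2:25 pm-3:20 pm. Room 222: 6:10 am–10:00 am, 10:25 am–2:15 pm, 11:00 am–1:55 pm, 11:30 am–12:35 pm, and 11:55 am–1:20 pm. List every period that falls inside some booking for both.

9:25 am–10:00 am, 10:25 am–11:05 am, 12:05 pm–12:10 pm

Second set merges to 6:10 am–10:00 am, 10:25 am–2:15 pm.
9:25 am–11:05 am ∩ B → 9:25 am–10:00 am, 10:25 am–11:05 am.
12:05 pm–12:10 pm ∩ B → 12:05 pm–12:10 pm.
2:25 pm–3:20 pm meets no B interval.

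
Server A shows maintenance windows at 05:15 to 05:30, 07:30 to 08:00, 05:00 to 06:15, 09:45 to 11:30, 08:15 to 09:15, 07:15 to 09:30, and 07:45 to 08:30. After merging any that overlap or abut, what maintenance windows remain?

05:00–06:15, 07:15–09:30, 09:45–11:30

Sort by start: 05:00–06:15, 05:15–05:30, 07:15–09:30, 07:30–08:00, 07:45–08:30, 08:15–09:15, 09:45–11:30.
05:15–05:30 overlaps/touches 05:00–06:15 → extend to 05:00–06:15.
07:15–09:30 is disjoint → start new block.
07:30–08:00 overlaps/touches 07:15–09:30 → extend to 07:15–09:30.
07:45–08:30 overlaps/touches 07:15–09:30 → extend to 07:15–09:30.
08:15–09:15 overlaps/touches 07:15–09:30 → extend to 07:15–09:30.
09:45–11:30 is disjoint → start new block.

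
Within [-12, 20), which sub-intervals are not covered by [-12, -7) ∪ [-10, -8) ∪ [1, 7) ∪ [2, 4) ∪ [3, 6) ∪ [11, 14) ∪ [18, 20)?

Covered (merged): [-12, -7), [1, 7), [11, 14), [18, 20).
Complement within [-12, 20): [-7, 1), [7, 11), [14, 18).

[-7, 1) ∪ [7, 11) ∪ [14, 18)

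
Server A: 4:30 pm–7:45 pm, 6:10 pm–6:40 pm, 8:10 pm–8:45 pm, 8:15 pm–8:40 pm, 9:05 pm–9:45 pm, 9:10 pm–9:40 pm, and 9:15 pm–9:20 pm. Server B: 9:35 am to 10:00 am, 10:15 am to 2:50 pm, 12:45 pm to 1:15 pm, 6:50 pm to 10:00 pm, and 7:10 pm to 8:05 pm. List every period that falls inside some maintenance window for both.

6:50 pm-7:45 pm, 8:10 pm-8:45 pm, 9:05 pm-9:45 pm

A, merged: 4:30 pm-7:45 pm, 8:10 pm-8:45 pm, 9:05 pm-9:45 pm.
B, merged: 9:35 am-10:00 am, 10:15 am-2:50 pm, 6:50 pm-10:00 pm.
4:30 pm-7:45 pm meets the second set on 6:50 pm-7:45 pm.
8:10 pm-8:45 pm meets the second set on 8:10 pm-8:45 pm.
9:05 pm-9:45 pm meets the second set on 9:05 pm-9:45 pm.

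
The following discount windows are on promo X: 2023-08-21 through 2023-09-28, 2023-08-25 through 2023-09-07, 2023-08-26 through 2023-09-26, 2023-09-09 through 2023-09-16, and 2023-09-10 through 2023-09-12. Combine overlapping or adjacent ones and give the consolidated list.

2023-08-25 through 2023-09-07 overlaps/touches 2023-08-21 through 2023-09-28 → extend to 2023-08-21 through 2023-09-28.
2023-08-26 through 2023-09-26 overlaps/touches 2023-08-21 through 2023-09-28 → extend to 2023-08-21 through 2023-09-28.
2023-09-09 through 2023-09-16 overlaps/touches 2023-08-21 through 2023-09-28 → extend to 2023-08-21 through 2023-09-28.
2023-09-10 through 2023-09-12 overlaps/touches 2023-08-21 through 2023-09-28 → extend to 2023-08-21 through 2023-09-28.

2023-08-21 through 2023-09-28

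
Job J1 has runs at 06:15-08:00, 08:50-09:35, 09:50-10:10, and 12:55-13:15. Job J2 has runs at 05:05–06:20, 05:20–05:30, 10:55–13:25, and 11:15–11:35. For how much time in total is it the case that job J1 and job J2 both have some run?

25 min

Merge the second list: 05:05–06:20, 10:55–13:25.
A ∩ B = 06:15–06:20, 12:55–13:15.
Total: 5 min + 20 min = 25 min.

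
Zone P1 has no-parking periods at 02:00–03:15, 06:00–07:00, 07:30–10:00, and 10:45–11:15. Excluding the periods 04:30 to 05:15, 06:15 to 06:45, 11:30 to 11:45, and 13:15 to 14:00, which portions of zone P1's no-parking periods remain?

02:00–03:15, 06:00–06:15, 06:45–07:00, 07:30–10:00, 10:45–11:15

02:00–03:15: nothing removed.
06:00–07:00 \ B = 06:00–06:15, 06:45–07:00.
07:30–10:00: nothing removed.
10:45–11:15: nothing removed.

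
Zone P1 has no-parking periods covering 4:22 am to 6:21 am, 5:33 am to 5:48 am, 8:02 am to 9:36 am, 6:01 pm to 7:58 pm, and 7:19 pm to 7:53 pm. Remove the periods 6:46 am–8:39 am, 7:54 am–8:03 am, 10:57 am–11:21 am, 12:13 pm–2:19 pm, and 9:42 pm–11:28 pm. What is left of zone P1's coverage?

4:22 am-6:21 am, 8:39 am-9:36 am, 6:01 pm-7:58 pm

Merge the first list: 4:22 am-6:21 am, 8:02 am-9:36 am, 6:01 pm-7:58 pm.
Merge the second list: 6:46 am-8:39 am, 10:57 am-11:21 am, 12:13 pm-2:19 pm, 9:42 pm-11:28 pm.
4:22 am-6:21 am is untouched.
8:02 am-9:36 am with B removed leaves 8:39 am-9:36 am.
6:01 pm-7:58 pm is untouched.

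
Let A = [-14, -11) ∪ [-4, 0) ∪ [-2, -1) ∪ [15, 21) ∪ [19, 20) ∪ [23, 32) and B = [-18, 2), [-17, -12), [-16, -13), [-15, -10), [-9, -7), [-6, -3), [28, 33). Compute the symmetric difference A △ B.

First set merges to [-14, -11), [-4, 0), [15, 21), [23, 32).
Second set merges to [-18, 2), [28, 33).
A but not B: [15, 21), [23, 28).
B but not A: [-18, -14), [-11, -4), [0, 2), [32, 33).
Combining gives A △ B.

[-18, -14) ∪ [-11, -4) ∪ [0, 2) ∪ [15, 21) ∪ [23, 28) ∪ [32, 33)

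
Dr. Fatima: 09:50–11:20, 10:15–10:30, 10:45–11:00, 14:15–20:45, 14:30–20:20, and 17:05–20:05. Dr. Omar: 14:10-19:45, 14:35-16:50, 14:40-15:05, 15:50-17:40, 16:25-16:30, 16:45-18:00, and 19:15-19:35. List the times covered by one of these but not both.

09:50–11:20, 14:10–14:15, 19:45–20:45

A, merged: 09:50–11:20, 14:15–20:45.
B, merged: 14:10–19:45.
Only in the first: 09:50–11:20, 19:45–20:45.
Only in the second: 14:10–14:15.
Together these are the periods covered by exactly one.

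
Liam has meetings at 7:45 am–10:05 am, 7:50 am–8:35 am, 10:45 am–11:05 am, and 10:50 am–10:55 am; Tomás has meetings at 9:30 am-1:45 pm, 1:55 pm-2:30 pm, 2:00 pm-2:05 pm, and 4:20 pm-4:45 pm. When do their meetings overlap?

A, merged: 7:45 am–10:05 am, 10:45 am–11:05 am.
B, merged: 9:30 am–1:45 pm, 1:55 pm–2:30 pm, 4:20 pm–4:45 pm.
7:45 am–10:05 am ∩ B → 9:30 am–10:05 am.
10:45 am–11:05 am ∩ B → 10:45 am–11:05 am.

9:30 am–10:05 am, 10:45 am–11:05 am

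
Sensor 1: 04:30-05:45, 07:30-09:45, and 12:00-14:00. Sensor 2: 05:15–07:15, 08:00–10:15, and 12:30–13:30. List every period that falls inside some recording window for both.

04:30-05:45 meets the second set on 05:15-05:45.
07:30-09:45 meets the second set on 08:00-09:45.
12:00-14:00 meets the second set on 12:30-13:30.

05:15-05:45, 08:00-09:45, 12:30-13:30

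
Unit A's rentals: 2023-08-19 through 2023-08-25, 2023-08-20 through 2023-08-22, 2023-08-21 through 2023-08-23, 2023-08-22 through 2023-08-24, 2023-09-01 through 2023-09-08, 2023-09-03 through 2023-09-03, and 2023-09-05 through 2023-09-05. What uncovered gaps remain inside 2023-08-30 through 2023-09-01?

2023-08-30 through 2023-08-31

After merging, the occupied span is 2023-08-19 through 2023-08-25, 2023-09-01 through 2023-09-08.
Uncovered inside 2023-08-30 through 2023-09-01: 2023-08-30 through 2023-08-31.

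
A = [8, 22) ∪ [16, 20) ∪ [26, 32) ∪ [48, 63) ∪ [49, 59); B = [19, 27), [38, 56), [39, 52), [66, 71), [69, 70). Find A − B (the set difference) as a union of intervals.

[8, 19) ∪ [27, 32) ∪ [56, 63)

First set merges to [8, 22), [26, 32), [48, 63).
Second set merges to [19, 27), [38, 56), [66, 71).
[8, 22) with B removed leaves [8, 19).
[26, 32) with B removed leaves [27, 32).
[48, 63) with B removed leaves [56, 63).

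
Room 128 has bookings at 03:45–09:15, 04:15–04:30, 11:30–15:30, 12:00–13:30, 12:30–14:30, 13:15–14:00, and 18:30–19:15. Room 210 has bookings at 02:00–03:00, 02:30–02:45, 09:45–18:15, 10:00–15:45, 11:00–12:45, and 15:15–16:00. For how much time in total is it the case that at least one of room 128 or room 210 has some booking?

Merge the first list: 03:45–09:15, 11:30–15:30, 18:30–19:15.
Merge the second list: 02:00–03:00, 09:45–18:15.
A ∪ B = 02:00–03:00, 03:45–09:15, 09:45–18:15, 18:30–19:15.
Total: 1 h + 5 h 30 min + 8 h 30 min + 45 min = 15 h 45 min.

15 h 45 min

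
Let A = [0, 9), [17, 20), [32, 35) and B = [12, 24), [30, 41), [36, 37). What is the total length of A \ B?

9

B, merged: [12, 24), [30, 41).
A \ B = [0, 9).
Total: 9.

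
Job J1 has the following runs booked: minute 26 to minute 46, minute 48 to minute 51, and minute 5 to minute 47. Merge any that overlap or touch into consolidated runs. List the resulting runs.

minute 5 to minute 47, minute 48 to minute 51

Sort by start: minute 5 to minute 47, minute 26 to minute 46, minute 48 to minute 51.
minute 26 to minute 46 overlaps/touches minute 5 to minute 47 → extend to minute 5 to minute 47.
minute 48 to minute 51 is disjoint → start new block.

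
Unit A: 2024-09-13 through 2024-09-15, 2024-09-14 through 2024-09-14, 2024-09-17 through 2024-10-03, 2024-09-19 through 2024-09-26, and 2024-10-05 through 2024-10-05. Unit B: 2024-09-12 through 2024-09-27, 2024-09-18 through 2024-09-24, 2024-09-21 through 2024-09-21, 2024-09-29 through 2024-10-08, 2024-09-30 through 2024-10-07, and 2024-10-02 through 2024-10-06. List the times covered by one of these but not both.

2024-09-12 through 2024-09-12, 2024-09-16 through 2024-09-16, 2024-09-28 through 2024-09-28, 2024-10-04 through 2024-10-04, 2024-10-06 through 2024-10-08

Merge the first list: 2024-09-13 through 2024-09-15, 2024-09-17 through 2024-10-03, 2024-10-05 through 2024-10-05.
Merge the second list: 2024-09-12 through 2024-09-27, 2024-09-29 through 2024-10-08.
A but not B: 2024-09-28 through 2024-09-28.
B but not A: 2024-09-12 through 2024-09-12, 2024-09-16 through 2024-09-16, 2024-10-04 through 2024-10-04, 2024-10-06 through 2024-10-08.
Combining gives A △ B.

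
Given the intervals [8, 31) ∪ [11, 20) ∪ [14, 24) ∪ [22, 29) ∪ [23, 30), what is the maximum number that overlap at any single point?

4

Sweep endpoints in order; track running count of active intervals.
Peak of 4 reached at 23.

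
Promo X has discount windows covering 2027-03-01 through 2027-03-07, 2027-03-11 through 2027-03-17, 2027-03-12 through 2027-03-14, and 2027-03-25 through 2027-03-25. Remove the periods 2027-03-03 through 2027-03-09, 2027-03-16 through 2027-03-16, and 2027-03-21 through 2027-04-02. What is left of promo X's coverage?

First set merges to 2027-03-01 through 2027-03-07, 2027-03-11 through 2027-03-17, 2027-03-25 through 2027-03-25.
2027-03-01 through 2027-03-07 with B removed leaves 2027-03-01 through 2027-03-02.
2027-03-11 through 2027-03-17 with B removed leaves 2027-03-11 through 2027-03-15, 2027-03-17 through 2027-03-17.
2027-03-25 through 2027-03-25 lies entirely inside B → drops out.

2027-03-01 through 2027-03-02, 2027-03-11 through 2027-03-15, 2027-03-17 through 2027-03-17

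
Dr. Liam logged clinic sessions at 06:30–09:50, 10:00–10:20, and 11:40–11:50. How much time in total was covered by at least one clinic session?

3 h 50 min

Merged: 06:30-09:50, 10:00-10:20, 11:40-11:50.
Lengths: 3 h 20 min + 20 min + 10 min = 3 h 50 min.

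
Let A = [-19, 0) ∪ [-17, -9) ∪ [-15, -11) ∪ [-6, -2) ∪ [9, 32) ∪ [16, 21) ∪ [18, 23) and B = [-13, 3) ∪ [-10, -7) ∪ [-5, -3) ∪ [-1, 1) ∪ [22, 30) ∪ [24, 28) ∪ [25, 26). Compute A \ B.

A, merged: [-19, 0), [9, 32).
B, merged: [-13, 3), [22, 30).
[-19, 0) \ B = [-19, -13).
[9, 32) \ B = [9, 22), [30, 32).

[-19, -13) ∪ [9, 22) ∪ [30, 32)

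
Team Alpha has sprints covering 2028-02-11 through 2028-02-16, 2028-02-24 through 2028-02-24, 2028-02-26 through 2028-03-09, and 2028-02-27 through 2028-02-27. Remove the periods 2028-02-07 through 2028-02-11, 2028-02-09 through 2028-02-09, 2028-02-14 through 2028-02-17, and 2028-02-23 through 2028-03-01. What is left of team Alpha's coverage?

First set merges to 2028-02-11 through 2028-02-16, 2028-02-24 through 2028-02-24, 2028-02-26 through 2028-03-09.
Second set merges to 2028-02-07 through 2028-02-11, 2028-02-14 through 2028-02-17, 2028-02-23 through 2028-03-01.
2028-02-11 through 2028-02-16 \ B = 2028-02-12 through 2028-02-13.
2028-02-24 through 2028-02-24: entirely removed.
2028-02-26 through 2028-03-09 \ B = 2028-03-02 through 2028-03-09.

2028-02-12 through 2028-02-13, 2028-03-02 through 2028-03-09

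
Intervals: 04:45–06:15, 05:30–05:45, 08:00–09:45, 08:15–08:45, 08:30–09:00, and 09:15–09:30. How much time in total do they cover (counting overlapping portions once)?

3 h 15 min

Merged: 04:45–06:15, 08:00–09:45.
Lengths: 1 h 30 min + 1 h 45 min = 3 h 15 min.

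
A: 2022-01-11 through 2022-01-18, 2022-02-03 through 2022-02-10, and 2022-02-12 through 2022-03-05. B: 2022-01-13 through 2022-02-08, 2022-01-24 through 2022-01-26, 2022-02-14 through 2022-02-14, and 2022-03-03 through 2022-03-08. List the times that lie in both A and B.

2022-01-13 through 2022-01-18, 2022-02-03 through 2022-02-08, 2022-02-14 through 2022-02-14, 2022-03-03 through 2022-03-05

B, merged: 2022-01-13 through 2022-02-08, 2022-02-14 through 2022-02-14, 2022-03-03 through 2022-03-08.
2022-01-11 through 2022-01-18 overlaps B on 2022-01-13 through 2022-01-18.
2022-02-03 through 2022-02-10 overlaps B on 2022-02-03 through 2022-02-08.
2022-02-12 through 2022-03-05 overlaps B on 2022-02-14 through 2022-02-14, 2022-03-03 through 2022-03-05.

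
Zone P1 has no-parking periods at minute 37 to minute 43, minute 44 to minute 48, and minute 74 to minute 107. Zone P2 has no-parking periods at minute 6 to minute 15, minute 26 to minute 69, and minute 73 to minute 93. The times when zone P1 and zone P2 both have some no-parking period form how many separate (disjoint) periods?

A ∩ B = minute 37 to minute 43, minute 44 to minute 48, minute 74 to minute 93.
That is 3 disjoint pieces.

3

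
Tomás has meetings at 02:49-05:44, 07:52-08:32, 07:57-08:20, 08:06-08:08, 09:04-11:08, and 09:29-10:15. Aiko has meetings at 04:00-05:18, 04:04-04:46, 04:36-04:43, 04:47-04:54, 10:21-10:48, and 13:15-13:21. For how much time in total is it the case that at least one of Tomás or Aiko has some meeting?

Merge the first list: 02:49–05:44, 07:52–08:32, 09:04–11:08.
Merge the second list: 04:00–05:18, 10:21–10:48, 13:15–13:21.
A ∪ B = 02:49–05:44, 07:52–08:32, 09:04–11:08, 13:15–13:21.
Total: 2 h 55 min + 40 min + 2 h 4 min + 6 min = 5 h 45 min.

5 h 45 min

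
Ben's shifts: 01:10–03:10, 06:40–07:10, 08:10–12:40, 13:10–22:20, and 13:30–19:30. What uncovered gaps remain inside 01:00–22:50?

Covered (merged): 01:10–03:10, 06:40–07:10, 08:10–12:40, 13:10–22:20.
Gaps within 01:00–22:50: 01:00–01:10, 03:10–06:40, 07:10–08:10, 12:40–13:10, 22:20–22:50.

01:00–01:10, 03:10–06:40, 07:10–08:10, 12:40–13:10, 22:20–22:50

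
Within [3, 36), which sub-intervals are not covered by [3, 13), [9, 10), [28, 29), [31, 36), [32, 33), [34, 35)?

[13, 28) ∪ [29, 31)

The merged coverage is [3, 13), [28, 29), [31, 36).
Uncovered inside [3, 36): [13, 28), [29, 31).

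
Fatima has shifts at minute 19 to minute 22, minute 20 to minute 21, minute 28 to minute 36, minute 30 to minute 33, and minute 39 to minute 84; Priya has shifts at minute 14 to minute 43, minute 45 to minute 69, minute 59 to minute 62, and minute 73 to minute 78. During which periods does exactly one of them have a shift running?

minute 14 to minute 19, minute 22 to minute 28, minute 36 to minute 39, minute 43 to minute 45, minute 69 to minute 73, minute 78 to minute 84

A, merged: minute 19 to minute 22, minute 28 to minute 36, minute 39 to minute 84.
B, merged: minute 14 to minute 43, minute 45 to minute 69, minute 73 to minute 78.
A but not B: minute 43 to minute 45, minute 69 to minute 73, minute 78 to minute 84.
B but not A: minute 14 to minute 19, minute 22 to minute 28, minute 36 to minute 39.
Combining gives A △ B.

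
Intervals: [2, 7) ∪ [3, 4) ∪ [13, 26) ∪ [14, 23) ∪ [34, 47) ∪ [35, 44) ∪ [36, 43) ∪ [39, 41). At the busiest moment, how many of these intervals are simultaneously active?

4

Walk the sorted start/end points keeping a running depth.
The depth first hits 4 at 39.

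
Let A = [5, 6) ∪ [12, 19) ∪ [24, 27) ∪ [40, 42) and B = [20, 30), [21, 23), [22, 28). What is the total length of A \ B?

10

Second set merges to [20, 30).
A \ B = [5, 6), [12, 19), [40, 42).
Total: 1 + 7 + 2 = 10.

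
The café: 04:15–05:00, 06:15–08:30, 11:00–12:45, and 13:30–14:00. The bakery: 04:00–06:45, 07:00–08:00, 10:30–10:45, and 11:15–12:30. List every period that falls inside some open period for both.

04:15–05:00 ∩ B → 04:15–05:00.
06:15–08:30 ∩ B → 06:15–06:45, 07:00–08:00.
11:00–12:45 ∩ B → 11:15–12:30.
13:30–14:00 meets no B interval.

04:15–05:00, 06:15–06:45, 07:00–08:00, 11:15–12:30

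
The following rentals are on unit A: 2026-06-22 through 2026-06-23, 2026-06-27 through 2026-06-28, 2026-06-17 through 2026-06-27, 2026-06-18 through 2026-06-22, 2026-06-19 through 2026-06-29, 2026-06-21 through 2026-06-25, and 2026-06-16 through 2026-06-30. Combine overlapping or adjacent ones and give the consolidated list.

Sort by start: 2026-06-16 through 2026-06-30, 2026-06-17 through 2026-06-27, 2026-06-18 through 2026-06-22, 2026-06-19 through 2026-06-29, 2026-06-21 through 2026-06-25, 2026-06-22 through 2026-06-23, 2026-06-27 through 2026-06-28.
2026-06-17 through 2026-06-27 overlaps/touches 2026-06-16 through 2026-06-30 → extend to 2026-06-16 through 2026-06-30.
2026-06-18 through 2026-06-22 overlaps/touches 2026-06-16 through 2026-06-30 → extend to 2026-06-16 through 2026-06-30.
2026-06-19 through 2026-06-29 overlaps/touches 2026-06-16 through 2026-06-30 → extend to 2026-06-16 through 2026-06-30.
2026-06-21 through 2026-06-25 overlaps/touches 2026-06-16 through 2026-06-30 → extend to 2026-06-16 through 2026-06-30.
2026-06-22 through 2026-06-23 overlaps/touches 2026-06-16 through 2026-06-30 → extend to 2026-06-16 through 2026-06-30.
2026-06-27 through 2026-06-28 overlaps/touches 2026-06-16 through 2026-06-30 → extend to 2026-06-16 through 2026-06-30.

2026-06-16 through 2026-06-30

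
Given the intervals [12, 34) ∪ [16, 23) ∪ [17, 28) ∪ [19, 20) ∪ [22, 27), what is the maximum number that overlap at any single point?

At 19, 4 of the intervals are simultaneously active.
No point has more.

4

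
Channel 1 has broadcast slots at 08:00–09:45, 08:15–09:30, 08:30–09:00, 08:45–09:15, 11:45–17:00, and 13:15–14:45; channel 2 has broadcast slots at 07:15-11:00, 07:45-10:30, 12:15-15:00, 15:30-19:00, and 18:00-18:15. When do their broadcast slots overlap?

08:00–09:45, 12:15–15:00, 15:30–17:00

First set merges to 08:00–09:45, 11:45–17:00.
Second set merges to 07:15–11:00, 12:15–15:00, 15:30–19:00.
08:00–09:45 meets the second set on 08:00–09:45.
11:45–17:00 meets the second set on 12:15–15:00, 15:30–17:00.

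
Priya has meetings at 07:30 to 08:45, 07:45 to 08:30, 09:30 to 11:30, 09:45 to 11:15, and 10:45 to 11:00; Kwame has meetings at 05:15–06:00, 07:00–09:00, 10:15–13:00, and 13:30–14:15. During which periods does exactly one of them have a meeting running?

05:15-06:00, 07:00-07:30, 08:45-09:00, 09:30-10:15, 11:30-13:00, 13:30-14:15

First set merges to 07:30-08:45, 09:30-11:30.
A but not B: 09:30-10:15.
B but not A: 05:15-06:00, 07:00-07:30, 08:45-09:00, 11:30-13:00, 13:30-14:15.
Combining gives A △ B.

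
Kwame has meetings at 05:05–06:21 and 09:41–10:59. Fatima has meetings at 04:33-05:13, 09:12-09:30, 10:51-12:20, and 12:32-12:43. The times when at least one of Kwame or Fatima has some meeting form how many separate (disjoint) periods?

A ∪ B = 04:33-06:21, 09:12-09:30, 09:41-12:20, 12:32-12:43.
That is 4 disjoint pieces.

4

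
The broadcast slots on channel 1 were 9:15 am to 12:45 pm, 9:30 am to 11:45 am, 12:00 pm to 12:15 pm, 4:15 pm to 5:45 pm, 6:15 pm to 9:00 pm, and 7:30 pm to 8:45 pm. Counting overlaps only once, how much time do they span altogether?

Merged: 9:15 am-12:45 pm, 4:15 pm-5:45 pm, 6:15 pm-9:00 pm.
Lengths: 3 h 30 min + 1 h 30 min + 2 h 45 min = 7 h 45 min.

7 h 45 min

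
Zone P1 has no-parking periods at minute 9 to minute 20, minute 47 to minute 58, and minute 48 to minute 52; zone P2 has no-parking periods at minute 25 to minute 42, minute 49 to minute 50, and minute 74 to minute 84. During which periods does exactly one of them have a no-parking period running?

minute 9 to minute 20, minute 25 to minute 42, minute 47 to minute 49, minute 50 to minute 58, minute 74 to minute 84

Merge the first list: minute 9 to minute 20, minute 47 to minute 58.
Only in the first: minute 9 to minute 20, minute 47 to minute 49, minute 50 to minute 58.
Only in the second: minute 25 to minute 42, minute 74 to minute 84.
Together these are the periods covered by exactly one.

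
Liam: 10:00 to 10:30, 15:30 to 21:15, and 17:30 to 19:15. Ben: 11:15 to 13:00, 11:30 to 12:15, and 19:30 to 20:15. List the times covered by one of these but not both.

10:00–10:30, 11:15–13:00, 15:30–19:30, 20:15–21:15

First set merges to 10:00–10:30, 15:30–21:15.
Second set merges to 11:15–13:00, 19:30–20:15.
A \ B = 10:00–10:30, 15:30–19:30, 20:15–21:15.
B \ A = 11:15–13:00.
Union of the two gives the symmetric difference.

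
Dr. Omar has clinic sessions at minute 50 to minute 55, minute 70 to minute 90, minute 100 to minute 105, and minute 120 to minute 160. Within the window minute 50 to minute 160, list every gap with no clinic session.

minute 55 to minute 70, minute 90 to minute 100, minute 105 to minute 120

The merged coverage is minute 50 to minute 55, minute 70 to minute 90, minute 100 to minute 105, minute 120 to minute 160.
Complement within minute 50 to minute 160: minute 55 to minute 70, minute 90 to minute 100, minute 105 to minute 120.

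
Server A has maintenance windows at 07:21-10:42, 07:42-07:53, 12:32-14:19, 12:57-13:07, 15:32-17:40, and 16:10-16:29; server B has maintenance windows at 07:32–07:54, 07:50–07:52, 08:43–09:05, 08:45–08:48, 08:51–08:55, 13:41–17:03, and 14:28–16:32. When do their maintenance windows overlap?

A, merged: 07:21–10:42, 12:32–14:19, 15:32–17:40.
B, merged: 07:32–07:54, 08:43–09:05, 13:41–17:03.
07:21–10:42 meets the second set on 07:32–07:54, 08:43–09:05.
12:32–14:19 meets the second set on 13:41–14:19.
15:32–17:40 meets the second set on 15:32–17:03.

07:32–07:54, 08:43–09:05, 13:41–14:19, 15:32–17:03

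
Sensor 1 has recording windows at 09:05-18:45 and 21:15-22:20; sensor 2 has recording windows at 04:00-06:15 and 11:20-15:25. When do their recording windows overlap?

09:05–18:45 overlaps B on 11:20–15:25.
21:15–22:20 falls entirely outside B.

11:20–15:25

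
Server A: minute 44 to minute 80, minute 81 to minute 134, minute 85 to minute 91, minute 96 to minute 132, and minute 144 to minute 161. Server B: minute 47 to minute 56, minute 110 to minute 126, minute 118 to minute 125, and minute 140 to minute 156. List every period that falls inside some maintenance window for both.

minute 47 to minute 56, minute 110 to minute 126, minute 144 to minute 156

First set merges to minute 44 to minute 80, minute 81 to minute 134, minute 144 to minute 161.
Second set merges to minute 47 to minute 56, minute 110 to minute 126, minute 140 to minute 156.
minute 44 to minute 80 meets the second set on minute 47 to minute 56.
minute 81 to minute 134 meets the second set on minute 110 to minute 126.
minute 144 to minute 161 meets the second set on minute 144 to minute 156.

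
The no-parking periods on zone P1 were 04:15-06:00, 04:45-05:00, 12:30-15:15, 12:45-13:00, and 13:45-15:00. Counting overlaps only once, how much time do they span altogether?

4 h 30 min

Merged: 04:15–06:00, 12:30–15:15.
Lengths: 1 h 45 min + 2 h 45 min = 4 h 30 min.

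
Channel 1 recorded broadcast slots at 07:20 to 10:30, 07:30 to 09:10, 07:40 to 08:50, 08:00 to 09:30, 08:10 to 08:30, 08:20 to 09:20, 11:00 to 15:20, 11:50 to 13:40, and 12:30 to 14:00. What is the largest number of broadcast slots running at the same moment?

Sweep endpoints in order; track running count of active intervals.
Peak of 6 reached at 08:20.

6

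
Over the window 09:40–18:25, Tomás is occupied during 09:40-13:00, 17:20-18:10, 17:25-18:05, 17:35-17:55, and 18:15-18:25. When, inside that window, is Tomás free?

13:00–17:20, 18:10–18:15

The merged coverage is 09:40–13:00, 17:20–18:10, 18:15–18:25.
Uncovered inside 09:40–18:25: 13:00–17:20, 18:10–18:15.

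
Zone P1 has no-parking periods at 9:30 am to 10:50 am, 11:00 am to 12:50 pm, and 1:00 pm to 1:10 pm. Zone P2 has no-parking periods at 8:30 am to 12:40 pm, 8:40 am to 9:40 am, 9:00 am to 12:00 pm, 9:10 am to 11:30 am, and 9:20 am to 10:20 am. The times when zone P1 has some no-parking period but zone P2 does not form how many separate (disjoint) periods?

Merge the second list: 8:30 am–12:40 pm.
A \ B = 12:40 pm–12:50 pm, 1:00 pm–1:10 pm.
That is 2 disjoint pieces.

2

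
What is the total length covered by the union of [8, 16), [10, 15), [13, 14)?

8

Merged: [8, 16).
Length: 8.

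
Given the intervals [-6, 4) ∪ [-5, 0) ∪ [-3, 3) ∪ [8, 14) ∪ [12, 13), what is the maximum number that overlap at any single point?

3

At -3, 3 of the intervals are simultaneously active.
No point has more.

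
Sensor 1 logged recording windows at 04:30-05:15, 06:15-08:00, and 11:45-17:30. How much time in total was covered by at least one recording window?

Merged: 04:30–05:15, 06:15–08:00, 11:45–17:30.
Lengths: 45 min + 1 h 45 min + 5 h 45 min = 8 h 15 min.

8 h 15 min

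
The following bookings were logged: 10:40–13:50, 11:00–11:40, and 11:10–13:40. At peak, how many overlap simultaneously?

3

At 11:10, 3 of the intervals are simultaneously active.
No point has more.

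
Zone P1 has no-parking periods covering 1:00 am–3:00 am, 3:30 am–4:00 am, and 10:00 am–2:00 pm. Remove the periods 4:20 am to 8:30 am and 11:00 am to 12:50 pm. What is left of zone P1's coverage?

1:00 am-3:00 am, 3:30 am-4:00 am, 10:00 am-11:00 am, 12:50 pm-2:00 pm

1:00 am-3:00 am is untouched.
3:30 am-4:00 am is untouched.
10:00 am-2:00 pm with B removed leaves 10:00 am-11:00 am, 12:50 pm-2:00 pm.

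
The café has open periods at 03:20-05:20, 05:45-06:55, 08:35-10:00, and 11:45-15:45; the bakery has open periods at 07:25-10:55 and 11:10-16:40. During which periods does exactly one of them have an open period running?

03:20–05:20, 05:45–06:55, 07:25–08:35, 10:00–10:55, 11:10–11:45, 15:45–16:40

Only in the first: 03:20–05:20, 05:45–06:55.
Only in the second: 07:25–08:35, 10:00–10:55, 11:10–11:45, 15:45–16:40.
Together these are the periods covered by exactly one.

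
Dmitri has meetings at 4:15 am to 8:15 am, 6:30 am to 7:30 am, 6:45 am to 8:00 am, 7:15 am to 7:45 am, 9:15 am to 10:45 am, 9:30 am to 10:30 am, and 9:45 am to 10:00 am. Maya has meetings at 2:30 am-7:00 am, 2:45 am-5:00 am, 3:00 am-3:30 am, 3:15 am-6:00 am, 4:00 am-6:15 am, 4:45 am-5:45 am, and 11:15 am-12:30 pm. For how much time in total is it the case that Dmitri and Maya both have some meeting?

2 h 45 min

A, merged: 4:15 am–8:15 am, 9:15 am–10:45 am.
B, merged: 2:30 am–7:00 am, 11:15 am–12:30 pm.
A ∩ B = 4:15 am–7:00 am.
Total: 2 h 45 min.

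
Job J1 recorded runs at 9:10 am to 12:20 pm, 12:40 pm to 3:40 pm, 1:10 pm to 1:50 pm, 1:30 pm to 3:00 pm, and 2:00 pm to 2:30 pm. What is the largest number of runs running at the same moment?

3

Sweep endpoints in order; track running count of active intervals.
Peak of 3 reached at 1:30 pm.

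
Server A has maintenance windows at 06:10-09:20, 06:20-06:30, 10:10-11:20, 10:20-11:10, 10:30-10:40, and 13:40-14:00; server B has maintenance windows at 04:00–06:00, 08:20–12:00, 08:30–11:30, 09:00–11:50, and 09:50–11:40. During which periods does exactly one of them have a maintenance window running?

A, merged: 06:10–09:20, 10:10–11:20, 13:40–14:00.
B, merged: 04:00–06:00, 08:20–12:00.
A \ B = 06:10–08:20, 13:40–14:00.
B \ A = 04:00–06:00, 09:20–10:10, 11:20–12:00.
Union of the two gives the symmetric difference.

04:00–06:00, 06:10–08:20, 09:20–10:10, 11:20–12:00, 13:40–14:00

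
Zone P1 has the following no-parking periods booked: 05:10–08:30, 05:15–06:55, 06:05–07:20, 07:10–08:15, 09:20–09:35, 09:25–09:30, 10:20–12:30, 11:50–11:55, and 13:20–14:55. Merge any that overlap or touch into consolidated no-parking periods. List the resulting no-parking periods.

05:10–08:30, 09:20–09:35, 10:20–12:30, 13:20–14:55

05:15–06:55 overlaps/touches 05:10–08:30 → extend to 05:10–08:30.
06:05–07:20 overlaps/touches 05:10–08:30 → extend to 05:10–08:30.
07:10–08:15 overlaps/touches 05:10–08:30 → extend to 05:10–08:30.
09:20–09:35 is disjoint → start new block.
09:25–09:30 overlaps/touches 09:20–09:35 → extend to 09:20–09:35.
10:20–12:30 is disjoint → start new block.
11:50–11:55 overlaps/touches 10:20–12:30 → extend to 10:20–12:30.
13:20–14:55 is disjoint → start new block.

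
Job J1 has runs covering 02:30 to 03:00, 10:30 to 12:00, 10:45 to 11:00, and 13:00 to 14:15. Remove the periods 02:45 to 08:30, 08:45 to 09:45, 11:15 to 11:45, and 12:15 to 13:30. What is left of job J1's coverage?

Merge the first list: 02:30-03:00, 10:30-12:00, 13:00-14:15.
02:30-03:00 \ B = 02:30-02:45.
10:30-12:00 \ B = 10:30-11:15, 11:45-12:00.
13:00-14:15 \ B = 13:30-14:15.

02:30-02:45, 10:30-11:15, 11:45-12:00, 13:30-14:15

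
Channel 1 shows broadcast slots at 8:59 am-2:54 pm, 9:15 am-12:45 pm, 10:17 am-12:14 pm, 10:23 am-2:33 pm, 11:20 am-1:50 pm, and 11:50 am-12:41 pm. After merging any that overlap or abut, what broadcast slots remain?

9:15 am–12:45 pm overlaps/touches 8:59 am–2:54 pm → extend to 8:59 am–2:54 pm.
10:17 am–12:14 pm overlaps/touches 8:59 am–2:54 pm → extend to 8:59 am–2:54 pm.
10:23 am–2:33 pm overlaps/touches 8:59 am–2:54 pm → extend to 8:59 am–2:54 pm.
11:20 am–1:50 pm overlaps/touches 8:59 am–2:54 pm → extend to 8:59 am–2:54 pm.
11:50 am–12:41 pm overlaps/touches 8:59 am–2:54 pm → extend to 8:59 am–2:54 pm.

8:59 am–2:54 pm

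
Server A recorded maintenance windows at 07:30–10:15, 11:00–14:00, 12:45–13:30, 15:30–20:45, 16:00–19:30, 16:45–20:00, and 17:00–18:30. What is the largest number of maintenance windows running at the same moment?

Sweep endpoints in order; track running count of active intervals.
Peak of 4 reached at 17:00.

4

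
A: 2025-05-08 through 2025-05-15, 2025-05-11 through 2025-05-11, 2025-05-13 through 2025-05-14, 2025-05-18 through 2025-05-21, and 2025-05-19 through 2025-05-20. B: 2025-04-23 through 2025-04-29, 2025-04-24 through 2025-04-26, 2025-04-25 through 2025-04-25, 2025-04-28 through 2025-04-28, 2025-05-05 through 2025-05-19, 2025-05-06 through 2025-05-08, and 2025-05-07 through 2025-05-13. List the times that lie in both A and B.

2025-05-08 through 2025-05-15, 2025-05-18 through 2025-05-19

First set merges to 2025-05-08 through 2025-05-15, 2025-05-18 through 2025-05-21.
Second set merges to 2025-04-23 through 2025-04-29, 2025-05-05 through 2025-05-19.
2025-05-08 through 2025-05-15 ∩ B → 2025-05-08 through 2025-05-15.
2025-05-18 through 2025-05-21 ∩ B → 2025-05-18 through 2025-05-19.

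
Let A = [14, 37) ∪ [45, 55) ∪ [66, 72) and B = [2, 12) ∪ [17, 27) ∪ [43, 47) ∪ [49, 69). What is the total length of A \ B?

A \ B = [14, 17), [27, 37), [47, 49), [69, 72).
Total: 3 + 10 + 2 + 3 = 18.

18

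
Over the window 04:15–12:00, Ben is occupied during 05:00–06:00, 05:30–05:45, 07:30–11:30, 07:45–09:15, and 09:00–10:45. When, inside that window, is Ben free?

After merging, the occupied span is 05:00-06:00, 07:30-11:30.
Gaps within 04:15-12:00: 04:15-05:00, 06:00-07:30, 11:30-12:00.

04:15-05:00, 06:00-07:30, 11:30-12:00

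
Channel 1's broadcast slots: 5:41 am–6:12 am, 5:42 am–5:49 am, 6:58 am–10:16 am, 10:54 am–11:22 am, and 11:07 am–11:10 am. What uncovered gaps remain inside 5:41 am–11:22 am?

6:12 am–6:58 am, 10:16 am–10:54 am

The merged coverage is 5:41 am–6:12 am, 6:58 am–10:16 am, 10:54 am–11:22 am.
Gaps within 5:41 am–11:22 am: 6:12 am–6:58 am, 10:16 am–10:54 am.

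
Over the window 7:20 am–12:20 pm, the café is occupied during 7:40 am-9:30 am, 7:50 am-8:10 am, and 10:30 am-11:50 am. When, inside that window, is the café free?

7:20 am–7:40 am, 9:30 am–10:30 am, 11:50 am–12:20 pm

Covered (merged): 7:40 am–9:30 am, 10:30 am–11:50 am.
Uncovered inside 7:20 am–12:20 pm: 7:20 am–7:40 am, 9:30 am–10:30 am, 11:50 am–12:20 pm.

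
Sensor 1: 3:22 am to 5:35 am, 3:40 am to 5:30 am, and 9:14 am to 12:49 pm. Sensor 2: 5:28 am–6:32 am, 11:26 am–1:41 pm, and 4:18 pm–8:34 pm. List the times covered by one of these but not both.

3:22 am–5:28 am, 5:35 am–6:32 am, 9:14 am–11:26 am, 12:49 pm–1:41 pm, 4:18 pm–8:34 pm

A, merged: 3:22 am–5:35 am, 9:14 am–12:49 pm.
A but not B: 3:22 am–5:28 am, 9:14 am–11:26 am.
B but not A: 5:35 am–6:32 am, 12:49 pm–1:41 pm, 4:18 pm–8:34 pm.
Combining gives A △ B.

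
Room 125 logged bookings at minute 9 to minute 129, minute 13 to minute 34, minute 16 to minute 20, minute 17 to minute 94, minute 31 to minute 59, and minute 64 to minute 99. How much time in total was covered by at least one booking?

120 minutes

Merged: minute 9 to minute 129.
Length: 120 minutes.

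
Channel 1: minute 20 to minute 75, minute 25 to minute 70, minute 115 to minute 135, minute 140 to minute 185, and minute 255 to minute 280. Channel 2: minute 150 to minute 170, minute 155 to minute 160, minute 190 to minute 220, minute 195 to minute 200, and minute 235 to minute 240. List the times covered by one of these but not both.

A, merged: minute 20 to minute 75, minute 115 to minute 135, minute 140 to minute 185, minute 255 to minute 280.
B, merged: minute 150 to minute 170, minute 190 to minute 220, minute 235 to minute 240.
Only in the first: minute 20 to minute 75, minute 115 to minute 135, minute 140 to minute 150, minute 170 to minute 185, minute 255 to minute 280.
Only in the second: minute 190 to minute 220, minute 235 to minute 240.
Together these are the periods covered by exactly one.

minute 20 to minute 75, minute 115 to minute 135, minute 140 to minute 150, minute 170 to minute 185, minute 190 to minute 220, minute 235 to minute 240, minute 255 to minute 280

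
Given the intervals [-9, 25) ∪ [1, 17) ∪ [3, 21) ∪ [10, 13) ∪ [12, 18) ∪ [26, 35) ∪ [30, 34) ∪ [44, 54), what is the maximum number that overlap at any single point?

At 12, 5 of the intervals are simultaneously active.
No point has more.

5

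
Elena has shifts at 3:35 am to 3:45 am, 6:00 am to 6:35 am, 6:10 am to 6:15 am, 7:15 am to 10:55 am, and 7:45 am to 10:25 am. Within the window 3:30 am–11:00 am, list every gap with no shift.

3:30 am-3:35 am, 3:45 am-6:00 am, 6:35 am-7:15 am, 10:55 am-11:00 am

The merged coverage is 3:35 am-3:45 am, 6:00 am-6:35 am, 7:15 am-10:55 am.
Gaps within 3:30 am-11:00 am: 3:30 am-3:35 am, 3:45 am-6:00 am, 6:35 am-7:15 am, 10:55 am-11:00 am.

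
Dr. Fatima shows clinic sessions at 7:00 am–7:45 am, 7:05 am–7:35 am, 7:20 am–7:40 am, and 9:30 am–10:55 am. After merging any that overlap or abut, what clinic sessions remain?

7:05 am-7:35 am overlaps/touches 7:00 am-7:45 am → extend to 7:00 am-7:45 am.
7:20 am-7:40 am overlaps/touches 7:00 am-7:45 am → extend to 7:00 am-7:45 am.
9:30 am-10:55 am is disjoint → start new block.

7:00 am-7:45 am, 9:30 am-10:55 am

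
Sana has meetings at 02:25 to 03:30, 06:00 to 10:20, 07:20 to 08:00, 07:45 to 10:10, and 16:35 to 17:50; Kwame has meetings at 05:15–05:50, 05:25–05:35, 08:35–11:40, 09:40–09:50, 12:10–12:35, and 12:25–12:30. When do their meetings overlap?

08:35–10:20

Merge the first list: 02:25–03:30, 06:00–10:20, 16:35–17:50.
Merge the second list: 05:15–05:50, 08:35–11:40, 12:10–12:35.
02:25–03:30 meets no B interval.
06:00–10:20 ∩ B → 08:35–10:20.
16:35–17:50 meets no B interval.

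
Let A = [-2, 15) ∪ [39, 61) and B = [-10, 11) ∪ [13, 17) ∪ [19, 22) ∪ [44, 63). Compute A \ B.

[-2, 15) \ B = [11, 13).
[39, 61) \ B = [39, 44).

[11, 13) ∪ [39, 44)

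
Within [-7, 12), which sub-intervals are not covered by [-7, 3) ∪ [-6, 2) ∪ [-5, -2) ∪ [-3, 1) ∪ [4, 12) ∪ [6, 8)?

[3, 4)

The merged coverage is [-7, 3), [4, 12).
Uncovered inside [-7, 12): [3, 4).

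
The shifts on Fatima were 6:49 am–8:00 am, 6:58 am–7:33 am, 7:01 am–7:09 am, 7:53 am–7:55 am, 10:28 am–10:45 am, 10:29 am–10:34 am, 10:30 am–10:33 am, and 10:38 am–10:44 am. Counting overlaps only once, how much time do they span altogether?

Merged: 6:49 am-8:00 am, 10:28 am-10:45 am.
Lengths: 1 h 11 min + 17 min = 1 h 28 min.

1 h 28 min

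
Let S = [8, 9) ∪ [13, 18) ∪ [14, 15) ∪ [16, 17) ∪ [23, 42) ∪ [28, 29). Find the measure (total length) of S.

Merged: [8, 9), [13, 18), [23, 42).
Lengths: 1 + 5 + 19 = 25.

25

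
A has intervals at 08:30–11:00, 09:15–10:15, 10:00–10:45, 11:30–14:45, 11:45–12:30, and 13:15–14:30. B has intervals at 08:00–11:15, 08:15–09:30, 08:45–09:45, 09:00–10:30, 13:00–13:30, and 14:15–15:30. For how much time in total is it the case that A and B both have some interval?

First set merges to 08:30–11:00, 11:30–14:45.
Second set merges to 08:00–11:15, 13:00–13:30, 14:15–15:30.
A ∩ B = 08:30–11:00, 13:00–13:30, 14:15–14:45.
Total: 2 h 30 min + 30 min + 30 min = 3 h 30 min.

3 h 30 min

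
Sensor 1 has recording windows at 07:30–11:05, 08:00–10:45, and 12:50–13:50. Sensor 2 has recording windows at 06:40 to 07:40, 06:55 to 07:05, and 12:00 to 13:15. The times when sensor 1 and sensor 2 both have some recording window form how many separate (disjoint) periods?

2

Merge the first list: 07:30–11:05, 12:50–13:50.
Merge the second list: 06:40–07:40, 12:00–13:15.
A ∩ B = 07:30–07:40, 12:50–13:15.
That is 2 disjoint pieces.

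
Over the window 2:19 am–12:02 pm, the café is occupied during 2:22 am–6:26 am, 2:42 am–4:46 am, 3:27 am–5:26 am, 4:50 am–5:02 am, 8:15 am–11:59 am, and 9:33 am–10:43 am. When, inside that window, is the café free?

After merging, the occupied span is 2:22 am–6:26 am, 8:15 am–11:59 am.
Gaps within 2:19 am–12:02 pm: 2:19 am–2:22 am, 6:26 am–8:15 am, 11:59 am–12:02 pm.

2:19 am–2:22 am, 6:26 am–8:15 am, 11:59 am–12:02 pm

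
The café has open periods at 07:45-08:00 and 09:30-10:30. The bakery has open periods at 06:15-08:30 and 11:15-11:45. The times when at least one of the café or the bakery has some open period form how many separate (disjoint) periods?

A ∪ B = 06:15-08:30, 09:30-10:30, 11:15-11:45.
That is 3 disjoint pieces.

3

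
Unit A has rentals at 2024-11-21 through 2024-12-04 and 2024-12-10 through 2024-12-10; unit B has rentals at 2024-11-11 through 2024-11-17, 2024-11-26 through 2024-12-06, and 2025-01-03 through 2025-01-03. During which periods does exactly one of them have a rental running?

A but not B: 2024-11-21 through 2024-11-25, 2024-12-10 through 2024-12-10.
B but not A: 2024-11-11 through 2024-11-17, 2024-12-05 through 2024-12-06, 2025-01-03 through 2025-01-03.
Combining gives A △ B.

2024-11-11 through 2024-11-17, 2024-11-21 through 2024-11-25, 2024-12-05 through 2024-12-06, 2024-12-10 through 2024-12-10, 2025-01-03 through 2025-01-03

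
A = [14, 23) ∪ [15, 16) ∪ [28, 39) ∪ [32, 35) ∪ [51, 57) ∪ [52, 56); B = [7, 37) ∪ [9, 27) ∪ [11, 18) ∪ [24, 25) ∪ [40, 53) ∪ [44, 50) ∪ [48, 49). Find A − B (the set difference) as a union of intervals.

Merge the first list: [14, 23), [28, 39), [51, 57).
Merge the second list: [7, 37), [40, 53).
[14, 23): entirely removed.
[28, 39) \ B = [37, 39).
[51, 57) \ B = [53, 57).

[37, 39) ∪ [53, 57)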